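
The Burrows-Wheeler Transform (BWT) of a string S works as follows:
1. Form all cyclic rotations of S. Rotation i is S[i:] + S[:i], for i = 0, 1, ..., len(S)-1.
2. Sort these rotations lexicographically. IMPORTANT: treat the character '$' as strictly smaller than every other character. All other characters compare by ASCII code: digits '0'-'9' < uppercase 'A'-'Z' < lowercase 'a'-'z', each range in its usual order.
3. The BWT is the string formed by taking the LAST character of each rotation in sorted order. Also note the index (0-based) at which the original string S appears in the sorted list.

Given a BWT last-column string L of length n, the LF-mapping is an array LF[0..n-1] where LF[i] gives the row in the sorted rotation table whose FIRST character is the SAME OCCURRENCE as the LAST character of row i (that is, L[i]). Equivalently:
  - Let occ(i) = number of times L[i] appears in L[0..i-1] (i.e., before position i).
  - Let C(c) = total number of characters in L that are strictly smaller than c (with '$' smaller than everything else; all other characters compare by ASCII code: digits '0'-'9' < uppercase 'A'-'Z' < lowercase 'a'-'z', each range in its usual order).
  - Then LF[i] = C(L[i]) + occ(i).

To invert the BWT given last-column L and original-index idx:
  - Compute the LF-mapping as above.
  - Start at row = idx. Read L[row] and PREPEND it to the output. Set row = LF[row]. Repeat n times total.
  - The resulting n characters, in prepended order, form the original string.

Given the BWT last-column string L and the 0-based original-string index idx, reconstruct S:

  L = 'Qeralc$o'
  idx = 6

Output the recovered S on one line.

Answer: oracleQ$

Derivation:
LF mapping: 1 4 7 2 5 3 0 6
Walk LF starting at row 6, prepending L[row]:
  step 1: row=6, L[6]='$', prepend. Next row=LF[6]=0
  step 2: row=0, L[0]='Q', prepend. Next row=LF[0]=1
  step 3: row=1, L[1]='e', prepend. Next row=LF[1]=4
  step 4: row=4, L[4]='l', prepend. Next row=LF[4]=5
  step 5: row=5, L[5]='c', prepend. Next row=LF[5]=3
  step 6: row=3, L[3]='a', prepend. Next row=LF[3]=2
  step 7: row=2, L[2]='r', prepend. Next row=LF[2]=7
  step 8: row=7, L[7]='o', prepend. Next row=LF[7]=6
Reversed output: oracleQ$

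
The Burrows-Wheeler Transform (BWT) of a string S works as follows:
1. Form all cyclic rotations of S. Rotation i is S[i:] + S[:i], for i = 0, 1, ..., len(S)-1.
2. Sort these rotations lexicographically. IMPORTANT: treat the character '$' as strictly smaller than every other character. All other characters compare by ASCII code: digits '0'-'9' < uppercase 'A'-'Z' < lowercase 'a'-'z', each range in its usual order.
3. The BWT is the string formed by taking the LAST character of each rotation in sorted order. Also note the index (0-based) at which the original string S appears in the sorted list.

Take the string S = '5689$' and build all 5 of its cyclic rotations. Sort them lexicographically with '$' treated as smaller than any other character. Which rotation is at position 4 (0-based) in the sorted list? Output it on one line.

Answer: 9$568

Derivation:
All 5 rotations (rotation i = S[i:]+S[:i]):
  rot[0] = 5689$
  rot[1] = 689$5
  rot[2] = 89$56
  rot[3] = 9$568
  rot[4] = $5689
Sorted (with $ < everything):
  sorted[0] = $5689
  sorted[1] = 5689$
  sorted[2] = 689$5
  sorted[3] = 89$56
  sorted[4] = 9$568
sorted[4] = 9$568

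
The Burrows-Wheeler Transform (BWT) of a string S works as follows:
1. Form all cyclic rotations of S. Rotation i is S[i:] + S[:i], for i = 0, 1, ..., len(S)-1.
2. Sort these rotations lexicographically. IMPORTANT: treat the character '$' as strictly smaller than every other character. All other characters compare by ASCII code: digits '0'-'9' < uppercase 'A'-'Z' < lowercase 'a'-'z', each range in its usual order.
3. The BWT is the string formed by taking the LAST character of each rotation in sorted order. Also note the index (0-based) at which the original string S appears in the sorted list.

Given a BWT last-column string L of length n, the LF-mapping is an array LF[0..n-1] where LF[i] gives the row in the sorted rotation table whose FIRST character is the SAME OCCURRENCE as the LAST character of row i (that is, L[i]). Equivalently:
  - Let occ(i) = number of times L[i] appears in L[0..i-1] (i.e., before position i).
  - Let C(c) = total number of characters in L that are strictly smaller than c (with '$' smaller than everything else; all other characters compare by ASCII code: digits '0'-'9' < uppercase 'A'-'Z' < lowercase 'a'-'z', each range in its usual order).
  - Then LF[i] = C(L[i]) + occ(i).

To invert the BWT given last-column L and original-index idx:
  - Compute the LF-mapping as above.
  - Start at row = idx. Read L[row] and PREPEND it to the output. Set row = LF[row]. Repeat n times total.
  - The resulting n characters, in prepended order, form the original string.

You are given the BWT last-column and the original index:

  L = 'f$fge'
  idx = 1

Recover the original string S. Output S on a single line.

Answer: egff$

Derivation:
LF mapping: 2 0 3 4 1
Walk LF starting at row 1, prepending L[row]:
  step 1: row=1, L[1]='$', prepend. Next row=LF[1]=0
  step 2: row=0, L[0]='f', prepend. Next row=LF[0]=2
  step 3: row=2, L[2]='f', prepend. Next row=LF[2]=3
  step 4: row=3, L[3]='g', prepend. Next row=LF[3]=4
  step 5: row=4, L[4]='e', prepend. Next row=LF[4]=1
Reversed output: egff$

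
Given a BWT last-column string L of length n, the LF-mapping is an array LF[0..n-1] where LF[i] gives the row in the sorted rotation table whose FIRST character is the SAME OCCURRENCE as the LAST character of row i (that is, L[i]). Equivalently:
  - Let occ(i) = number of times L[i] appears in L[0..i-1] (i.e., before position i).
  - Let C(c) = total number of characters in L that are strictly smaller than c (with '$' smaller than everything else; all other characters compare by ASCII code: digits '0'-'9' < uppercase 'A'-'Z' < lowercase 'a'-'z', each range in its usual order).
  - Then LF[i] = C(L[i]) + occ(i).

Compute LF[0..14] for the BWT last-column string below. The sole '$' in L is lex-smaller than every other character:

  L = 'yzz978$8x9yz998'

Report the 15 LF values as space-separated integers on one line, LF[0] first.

Answer: 10 12 13 5 1 2 0 3 9 6 11 14 7 8 4

Derivation:
Char counts: '$':1, '7':1, '8':3, '9':4, 'x':1, 'y':2, 'z':3
C (first-col start): C('$')=0, C('7')=1, C('8')=2, C('9')=5, C('x')=9, C('y')=10, C('z')=12
L[0]='y': occ=0, LF[0]=C('y')+0=10+0=10
L[1]='z': occ=0, LF[1]=C('z')+0=12+0=12
L[2]='z': occ=1, LF[2]=C('z')+1=12+1=13
L[3]='9': occ=0, LF[3]=C('9')+0=5+0=5
L[4]='7': occ=0, LF[4]=C('7')+0=1+0=1
L[5]='8': occ=0, LF[5]=C('8')+0=2+0=2
L[6]='$': occ=0, LF[6]=C('$')+0=0+0=0
L[7]='8': occ=1, LF[7]=C('8')+1=2+1=3
L[8]='x': occ=0, LF[8]=C('x')+0=9+0=9
L[9]='9': occ=1, LF[9]=C('9')+1=5+1=6
L[10]='y': occ=1, LF[10]=C('y')+1=10+1=11
L[11]='z': occ=2, LF[11]=C('z')+2=12+2=14
L[12]='9': occ=2, LF[12]=C('9')+2=5+2=7
L[13]='9': occ=3, LF[13]=C('9')+3=5+3=8
L[14]='8': occ=2, LF[14]=C('8')+2=2+2=4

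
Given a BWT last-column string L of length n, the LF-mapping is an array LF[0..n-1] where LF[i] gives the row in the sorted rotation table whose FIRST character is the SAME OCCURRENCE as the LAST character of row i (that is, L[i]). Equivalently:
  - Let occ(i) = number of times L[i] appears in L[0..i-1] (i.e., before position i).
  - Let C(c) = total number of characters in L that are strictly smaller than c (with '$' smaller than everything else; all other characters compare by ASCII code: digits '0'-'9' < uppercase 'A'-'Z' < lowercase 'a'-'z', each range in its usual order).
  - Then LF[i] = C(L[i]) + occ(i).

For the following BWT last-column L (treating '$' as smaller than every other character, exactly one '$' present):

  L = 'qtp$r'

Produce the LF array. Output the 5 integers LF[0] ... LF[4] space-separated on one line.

Answer: 2 4 1 0 3

Derivation:
Char counts: '$':1, 'p':1, 'q':1, 'r':1, 't':1
C (first-col start): C('$')=0, C('p')=1, C('q')=2, C('r')=3, C('t')=4
L[0]='q': occ=0, LF[0]=C('q')+0=2+0=2
L[1]='t': occ=0, LF[1]=C('t')+0=4+0=4
L[2]='p': occ=0, LF[2]=C('p')+0=1+0=1
L[3]='$': occ=0, LF[3]=C('$')+0=0+0=0
L[4]='r': occ=0, LF[4]=C('r')+0=3+0=3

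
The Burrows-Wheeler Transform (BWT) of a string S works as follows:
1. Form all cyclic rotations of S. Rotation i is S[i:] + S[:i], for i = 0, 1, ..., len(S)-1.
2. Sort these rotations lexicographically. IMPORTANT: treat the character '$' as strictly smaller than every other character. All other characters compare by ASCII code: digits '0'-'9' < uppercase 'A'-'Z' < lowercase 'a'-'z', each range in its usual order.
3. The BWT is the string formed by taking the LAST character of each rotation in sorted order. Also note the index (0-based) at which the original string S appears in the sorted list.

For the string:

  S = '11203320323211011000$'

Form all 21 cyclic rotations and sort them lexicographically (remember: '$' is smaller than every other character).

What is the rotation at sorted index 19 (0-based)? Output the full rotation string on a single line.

Answer: 323211011000$11203320

Derivation:
All 21 rotations (rotation i = S[i:]+S[:i]):
  rot[0] = 11203320323211011000$
  rot[1] = 1203320323211011000$1
  rot[2] = 203320323211011000$11
  rot[3] = 03320323211011000$112
  rot[4] = 3320323211011000$1120
  rot[5] = 320323211011000$11203
  rot[6] = 20323211011000$112033
  rot[7] = 0323211011000$1120332
  rot[8] = 323211011000$11203320
  rot[9] = 23211011000$112033203
  rot[10] = 3211011000$1120332032
  rot[11] = 211011000$11203320323
  rot[12] = 11011000$112033203232
  rot[13] = 1011000$1120332032321
  rot[14] = 011000$11203320323211
  rot[15] = 11000$112033203232110
  rot[16] = 1000$1120332032321101
  rot[17] = 000$11203320323211011
  rot[18] = 00$112033203232110110
  rot[19] = 0$1120332032321101100
  rot[20] = $11203320323211011000
Sorted (with $ < everything):
  sorted[0] = $11203320323211011000
  sorted[1] = 0$1120332032321101100
  sorted[2] = 00$112033203232110110
  sorted[3] = 000$11203320323211011
  sorted[4] = 011000$11203320323211
  sorted[5] = 0323211011000$1120332
  sorted[6] = 03320323211011000$112
  sorted[7] = 1000$1120332032321101
  sorted[8] = 1011000$1120332032321
  sorted[9] = 11000$112033203232110
  sorted[10] = 11011000$112033203232
  sorted[11] = 11203320323211011000$
  sorted[12] = 1203320323211011000$1
  sorted[13] = 20323211011000$112033
  sorted[14] = 203320323211011000$11
  sorted[15] = 211011000$11203320323
  sorted[16] = 23211011000$112033203
  sorted[17] = 320323211011000$11203
  sorted[18] = 3211011000$1120332032
  sorted[19] = 323211011000$11203320
  sorted[20] = 3320323211011000$1120
sorted[19] = 323211011000$11203320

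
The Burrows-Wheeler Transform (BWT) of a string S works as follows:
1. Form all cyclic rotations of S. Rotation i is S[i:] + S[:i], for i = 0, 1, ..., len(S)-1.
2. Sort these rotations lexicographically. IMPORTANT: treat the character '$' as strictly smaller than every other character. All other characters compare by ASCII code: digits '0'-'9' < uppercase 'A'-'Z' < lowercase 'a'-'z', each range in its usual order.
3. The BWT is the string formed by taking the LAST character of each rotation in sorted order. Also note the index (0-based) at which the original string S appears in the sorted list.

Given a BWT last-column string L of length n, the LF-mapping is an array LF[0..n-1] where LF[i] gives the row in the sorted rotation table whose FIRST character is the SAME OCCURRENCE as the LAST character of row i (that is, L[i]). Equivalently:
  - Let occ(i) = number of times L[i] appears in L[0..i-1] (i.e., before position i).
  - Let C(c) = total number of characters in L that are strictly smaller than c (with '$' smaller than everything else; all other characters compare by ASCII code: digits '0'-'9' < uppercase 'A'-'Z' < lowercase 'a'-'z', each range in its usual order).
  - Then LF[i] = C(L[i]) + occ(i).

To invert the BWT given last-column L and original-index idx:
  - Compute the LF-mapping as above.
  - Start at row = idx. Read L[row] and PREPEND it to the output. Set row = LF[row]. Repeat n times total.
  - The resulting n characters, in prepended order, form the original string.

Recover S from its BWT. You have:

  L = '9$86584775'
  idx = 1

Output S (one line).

LF mapping: 9 0 7 4 2 8 1 5 6 3
Walk LF starting at row 1, prepending L[row]:
  step 1: row=1, L[1]='$', prepend. Next row=LF[1]=0
  step 2: row=0, L[0]='9', prepend. Next row=LF[0]=9
  step 3: row=9, L[9]='5', prepend. Next row=LF[9]=3
  step 4: row=3, L[3]='6', prepend. Next row=LF[3]=4
  step 5: row=4, L[4]='5', prepend. Next row=LF[4]=2
  step 6: row=2, L[2]='8', prepend. Next row=LF[2]=7
  step 7: row=7, L[7]='7', prepend. Next row=LF[7]=5
  step 8: row=5, L[5]='8', prepend. Next row=LF[5]=8
  step 9: row=8, L[8]='7', prepend. Next row=LF[8]=6
  step 10: row=6, L[6]='4', prepend. Next row=LF[6]=1
Reversed output: 478785659$

Answer: 478785659$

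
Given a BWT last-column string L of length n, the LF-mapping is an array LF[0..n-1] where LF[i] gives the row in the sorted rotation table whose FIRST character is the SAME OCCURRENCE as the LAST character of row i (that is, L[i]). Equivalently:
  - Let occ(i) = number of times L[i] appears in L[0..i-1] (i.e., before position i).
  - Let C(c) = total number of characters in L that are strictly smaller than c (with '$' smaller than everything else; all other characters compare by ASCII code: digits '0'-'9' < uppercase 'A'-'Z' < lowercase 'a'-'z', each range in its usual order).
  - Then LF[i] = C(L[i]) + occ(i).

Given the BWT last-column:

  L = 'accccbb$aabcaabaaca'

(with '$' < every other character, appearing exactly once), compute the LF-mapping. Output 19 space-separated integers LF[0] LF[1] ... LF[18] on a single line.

Answer: 1 13 14 15 16 9 10 0 2 3 11 17 4 5 12 6 7 18 8

Derivation:
Char counts: '$':1, 'a':8, 'b':4, 'c':6
C (first-col start): C('$')=0, C('a')=1, C('b')=9, C('c')=13
L[0]='a': occ=0, LF[0]=C('a')+0=1+0=1
L[1]='c': occ=0, LF[1]=C('c')+0=13+0=13
L[2]='c': occ=1, LF[2]=C('c')+1=13+1=14
L[3]='c': occ=2, LF[3]=C('c')+2=13+2=15
L[4]='c': occ=3, LF[4]=C('c')+3=13+3=16
L[5]='b': occ=0, LF[5]=C('b')+0=9+0=9
L[6]='b': occ=1, LF[6]=C('b')+1=9+1=10
L[7]='$': occ=0, LF[7]=C('$')+0=0+0=0
L[8]='a': occ=1, LF[8]=C('a')+1=1+1=2
L[9]='a': occ=2, LF[9]=C('a')+2=1+2=3
L[10]='b': occ=2, LF[10]=C('b')+2=9+2=11
L[11]='c': occ=4, LF[11]=C('c')+4=13+4=17
L[12]='a': occ=3, LF[12]=C('a')+3=1+3=4
L[13]='a': occ=4, LF[13]=C('a')+4=1+4=5
L[14]='b': occ=3, LF[14]=C('b')+3=9+3=12
L[15]='a': occ=5, LF[15]=C('a')+5=1+5=6
L[16]='a': occ=6, LF[16]=C('a')+6=1+6=7
L[17]='c': occ=5, LF[17]=C('c')+5=13+5=18
L[18]='a': occ=7, LF[18]=C('a')+7=1+7=8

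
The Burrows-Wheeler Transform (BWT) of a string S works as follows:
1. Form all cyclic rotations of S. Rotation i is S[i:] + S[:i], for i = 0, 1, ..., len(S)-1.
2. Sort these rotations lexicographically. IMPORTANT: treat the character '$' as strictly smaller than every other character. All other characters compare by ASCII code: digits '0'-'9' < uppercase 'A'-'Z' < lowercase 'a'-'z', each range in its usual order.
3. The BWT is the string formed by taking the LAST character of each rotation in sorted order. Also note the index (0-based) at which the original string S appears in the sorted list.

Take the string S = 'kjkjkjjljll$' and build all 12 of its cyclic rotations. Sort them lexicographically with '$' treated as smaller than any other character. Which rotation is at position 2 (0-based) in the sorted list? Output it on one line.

Answer: jkjjljll$kjk

Derivation:
All 12 rotations (rotation i = S[i:]+S[:i]):
  rot[0] = kjkjkjjljll$
  rot[1] = jkjkjjljll$k
  rot[2] = kjkjjljll$kj
  rot[3] = jkjjljll$kjk
  rot[4] = kjjljll$kjkj
  rot[5] = jjljll$kjkjk
  rot[6] = jljll$kjkjkj
  rot[7] = ljll$kjkjkjj
  rot[8] = jll$kjkjkjjl
  rot[9] = ll$kjkjkjjlj
  rot[10] = l$kjkjkjjljl
  rot[11] = $kjkjkjjljll
Sorted (with $ < everything):
  sorted[0] = $kjkjkjjljll
  sorted[1] = jjljll$kjkjk
  sorted[2] = jkjjljll$kjk
  sorted[3] = jkjkjjljll$k
  sorted[4] = jljll$kjkjkj
  sorted[5] = jll$kjkjkjjl
  sorted[6] = kjjljll$kjkj
  sorted[7] = kjkjjljll$kj
  sorted[8] = kjkjkjjljll$
  sorted[9] = l$kjkjkjjljl
  sorted[10] = ljll$kjkjkjj
  sorted[11] = ll$kjkjkjjlj
sorted[2] = jkjjljll$kjk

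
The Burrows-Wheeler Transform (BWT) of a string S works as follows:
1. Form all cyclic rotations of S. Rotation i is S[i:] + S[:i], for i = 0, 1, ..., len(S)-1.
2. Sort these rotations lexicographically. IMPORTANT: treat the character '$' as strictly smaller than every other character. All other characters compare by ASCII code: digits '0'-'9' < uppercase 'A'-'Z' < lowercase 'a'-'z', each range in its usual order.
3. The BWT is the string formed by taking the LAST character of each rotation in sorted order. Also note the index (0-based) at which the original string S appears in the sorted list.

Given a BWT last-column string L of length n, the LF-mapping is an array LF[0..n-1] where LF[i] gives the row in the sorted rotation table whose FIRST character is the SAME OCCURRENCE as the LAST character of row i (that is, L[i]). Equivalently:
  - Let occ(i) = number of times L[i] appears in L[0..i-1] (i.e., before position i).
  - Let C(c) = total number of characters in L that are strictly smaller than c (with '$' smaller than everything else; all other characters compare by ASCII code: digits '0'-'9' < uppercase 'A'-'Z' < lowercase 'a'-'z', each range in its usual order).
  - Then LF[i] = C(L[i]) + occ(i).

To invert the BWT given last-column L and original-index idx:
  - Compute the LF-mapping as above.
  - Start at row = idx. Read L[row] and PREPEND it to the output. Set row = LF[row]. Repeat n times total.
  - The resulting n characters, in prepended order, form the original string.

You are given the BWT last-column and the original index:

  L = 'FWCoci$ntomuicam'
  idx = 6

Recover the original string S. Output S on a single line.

Answer: communicatioWCF$

Derivation:
LF mapping: 2 3 1 12 5 7 0 11 14 13 9 15 8 6 4 10
Walk LF starting at row 6, prepending L[row]:
  step 1: row=6, L[6]='$', prepend. Next row=LF[6]=0
  step 2: row=0, L[0]='F', prepend. Next row=LF[0]=2
  step 3: row=2, L[2]='C', prepend. Next row=LF[2]=1
  step 4: row=1, L[1]='W', prepend. Next row=LF[1]=3
  step 5: row=3, L[3]='o', prepend. Next row=LF[3]=12
  step 6: row=12, L[12]='i', prepend. Next row=LF[12]=8
  step 7: row=8, L[8]='t', prepend. Next row=LF[8]=14
  step 8: row=14, L[14]='a', prepend. Next row=LF[14]=4
  step 9: row=4, L[4]='c', prepend. Next row=LF[4]=5
  step 10: row=5, L[5]='i', prepend. Next row=LF[5]=7
  step 11: row=7, L[7]='n', prepend. Next row=LF[7]=11
  step 12: row=11, L[11]='u', prepend. Next row=LF[11]=15
  step 13: row=15, L[15]='m', prepend. Next row=LF[15]=10
  step 14: row=10, L[10]='m', prepend. Next row=LF[10]=9
  step 15: row=9, L[9]='o', prepend. Next row=LF[9]=13
  step 16: row=13, L[13]='c', prepend. Next row=LF[13]=6
Reversed output: communicatioWCF$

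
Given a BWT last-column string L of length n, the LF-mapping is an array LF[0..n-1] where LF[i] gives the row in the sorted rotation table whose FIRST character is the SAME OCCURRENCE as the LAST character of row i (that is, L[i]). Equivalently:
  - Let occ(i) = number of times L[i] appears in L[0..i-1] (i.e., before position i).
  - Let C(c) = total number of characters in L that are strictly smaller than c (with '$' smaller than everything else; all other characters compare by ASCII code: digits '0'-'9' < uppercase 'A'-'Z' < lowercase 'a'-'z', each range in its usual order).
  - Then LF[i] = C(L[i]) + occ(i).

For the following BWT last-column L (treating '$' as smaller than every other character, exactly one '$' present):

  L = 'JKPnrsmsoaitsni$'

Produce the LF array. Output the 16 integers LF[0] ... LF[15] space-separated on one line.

Answer: 1 2 3 8 11 12 7 13 10 4 5 15 14 9 6 0

Derivation:
Char counts: '$':1, 'J':1, 'K':1, 'P':1, 'a':1, 'i':2, 'm':1, 'n':2, 'o':1, 'r':1, 's':3, 't':1
C (first-col start): C('$')=0, C('J')=1, C('K')=2, C('P')=3, C('a')=4, C('i')=5, C('m')=7, C('n')=8, C('o')=10, C('r')=11, C('s')=12, C('t')=15
L[0]='J': occ=0, LF[0]=C('J')+0=1+0=1
L[1]='K': occ=0, LF[1]=C('K')+0=2+0=2
L[2]='P': occ=0, LF[2]=C('P')+0=3+0=3
L[3]='n': occ=0, LF[3]=C('n')+0=8+0=8
L[4]='r': occ=0, LF[4]=C('r')+0=11+0=11
L[5]='s': occ=0, LF[5]=C('s')+0=12+0=12
L[6]='m': occ=0, LF[6]=C('m')+0=7+0=7
L[7]='s': occ=1, LF[7]=C('s')+1=12+1=13
L[8]='o': occ=0, LF[8]=C('o')+0=10+0=10
L[9]='a': occ=0, LF[9]=C('a')+0=4+0=4
L[10]='i': occ=0, LF[10]=C('i')+0=5+0=5
L[11]='t': occ=0, LF[11]=C('t')+0=15+0=15
L[12]='s': occ=2, LF[12]=C('s')+2=12+2=14
L[13]='n': occ=1, LF[13]=C('n')+1=8+1=9
L[14]='i': occ=1, LF[14]=C('i')+1=5+1=6
L[15]='$': occ=0, LF[15]=C('$')+0=0+0=0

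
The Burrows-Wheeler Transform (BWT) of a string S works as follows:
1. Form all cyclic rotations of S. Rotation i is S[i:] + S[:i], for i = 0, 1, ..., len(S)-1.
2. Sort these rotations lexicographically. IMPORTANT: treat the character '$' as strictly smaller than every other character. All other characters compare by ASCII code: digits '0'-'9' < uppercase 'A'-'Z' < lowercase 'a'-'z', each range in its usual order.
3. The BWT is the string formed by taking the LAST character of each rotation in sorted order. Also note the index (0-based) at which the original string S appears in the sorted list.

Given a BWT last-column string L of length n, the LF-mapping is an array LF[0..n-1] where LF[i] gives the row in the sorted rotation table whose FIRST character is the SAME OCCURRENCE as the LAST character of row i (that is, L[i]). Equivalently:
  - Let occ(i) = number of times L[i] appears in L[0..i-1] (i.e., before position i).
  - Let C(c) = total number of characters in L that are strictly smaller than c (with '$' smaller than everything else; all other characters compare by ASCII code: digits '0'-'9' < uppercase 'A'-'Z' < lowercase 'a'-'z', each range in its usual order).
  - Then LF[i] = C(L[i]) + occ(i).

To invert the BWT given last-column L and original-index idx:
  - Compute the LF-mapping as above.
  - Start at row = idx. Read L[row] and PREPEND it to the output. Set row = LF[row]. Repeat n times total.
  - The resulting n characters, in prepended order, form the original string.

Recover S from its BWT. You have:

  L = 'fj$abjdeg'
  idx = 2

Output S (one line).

LF mapping: 5 7 0 1 2 8 3 4 6
Walk LF starting at row 2, prepending L[row]:
  step 1: row=2, L[2]='$', prepend. Next row=LF[2]=0
  step 2: row=0, L[0]='f', prepend. Next row=LF[0]=5
  step 3: row=5, L[5]='j', prepend. Next row=LF[5]=8
  step 4: row=8, L[8]='g', prepend. Next row=LF[8]=6
  step 5: row=6, L[6]='d', prepend. Next row=LF[6]=3
  step 6: row=3, L[3]='a', prepend. Next row=LF[3]=1
  step 7: row=1, L[1]='j', prepend. Next row=LF[1]=7
  step 8: row=7, L[7]='e', prepend. Next row=LF[7]=4
  step 9: row=4, L[4]='b', prepend. Next row=LF[4]=2
Reversed output: bejadgjf$

Answer: bejadgjf$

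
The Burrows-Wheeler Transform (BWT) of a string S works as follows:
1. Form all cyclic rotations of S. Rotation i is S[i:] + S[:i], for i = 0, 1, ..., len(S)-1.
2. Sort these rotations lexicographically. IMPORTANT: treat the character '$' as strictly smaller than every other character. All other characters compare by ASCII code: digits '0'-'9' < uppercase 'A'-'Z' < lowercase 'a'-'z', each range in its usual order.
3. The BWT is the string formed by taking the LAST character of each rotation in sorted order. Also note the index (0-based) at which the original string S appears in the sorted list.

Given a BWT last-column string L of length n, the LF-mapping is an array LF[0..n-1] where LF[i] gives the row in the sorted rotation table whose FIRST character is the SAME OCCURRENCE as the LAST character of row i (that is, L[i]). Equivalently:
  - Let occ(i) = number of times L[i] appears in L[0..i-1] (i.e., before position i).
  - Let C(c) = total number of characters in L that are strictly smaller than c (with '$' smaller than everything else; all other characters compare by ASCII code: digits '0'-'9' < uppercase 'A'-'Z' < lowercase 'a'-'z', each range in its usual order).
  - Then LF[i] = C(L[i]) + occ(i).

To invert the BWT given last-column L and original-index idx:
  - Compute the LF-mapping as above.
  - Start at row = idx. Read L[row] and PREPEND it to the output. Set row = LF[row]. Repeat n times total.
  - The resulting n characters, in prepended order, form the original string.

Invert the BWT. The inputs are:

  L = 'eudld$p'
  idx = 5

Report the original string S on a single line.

Answer: puddle$

Derivation:
LF mapping: 3 6 1 4 2 0 5
Walk LF starting at row 5, prepending L[row]:
  step 1: row=5, L[5]='$', prepend. Next row=LF[5]=0
  step 2: row=0, L[0]='e', prepend. Next row=LF[0]=3
  step 3: row=3, L[3]='l', prepend. Next row=LF[3]=4
  step 4: row=4, L[4]='d', prepend. Next row=LF[4]=2
  step 5: row=2, L[2]='d', prepend. Next row=LF[2]=1
  step 6: row=1, L[1]='u', prepend. Next row=LF[1]=6
  step 7: row=6, L[6]='p', prepend. Next row=LF[6]=5
Reversed output: puddle$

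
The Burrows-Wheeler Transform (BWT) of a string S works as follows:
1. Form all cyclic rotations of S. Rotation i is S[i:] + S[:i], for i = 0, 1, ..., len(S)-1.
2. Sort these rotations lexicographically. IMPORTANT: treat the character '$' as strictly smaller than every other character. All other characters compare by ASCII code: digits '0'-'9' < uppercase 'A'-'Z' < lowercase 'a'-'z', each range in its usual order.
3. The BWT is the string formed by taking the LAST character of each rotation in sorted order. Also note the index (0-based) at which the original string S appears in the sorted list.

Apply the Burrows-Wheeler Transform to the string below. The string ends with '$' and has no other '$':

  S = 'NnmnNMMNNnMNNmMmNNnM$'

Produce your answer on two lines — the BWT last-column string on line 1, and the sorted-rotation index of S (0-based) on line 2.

All 21 rotations (rotation i = S[i:]+S[:i]):
  rot[0] = NnmnNMMNNnMNNmMmNNnM$
  rot[1] = nmnNMMNNnMNNmMmNNnM$N
  rot[2] = mnNMMNNnMNNmMmNNnM$Nn
  rot[3] = nNMMNNnMNNmMmNNnM$Nnm
  rot[4] = NMMNNnMNNmMmNNnM$Nnmn
  rot[5] = MMNNnMNNmMmNNnM$NnmnN
  rot[6] = MNNnMNNmMmNNnM$NnmnNM
  rot[7] = NNnMNNmMmNNnM$NnmnNMM
  rot[8] = NnMNNmMmNNnM$NnmnNMMN
  rot[9] = nMNNmMmNNnM$NnmnNMMNN
  rot[10] = MNNmMmNNnM$NnmnNMMNNn
  rot[11] = NNmMmNNnM$NnmnNMMNNnM
  rot[12] = NmMmNNnM$NnmnNMMNNnMN
  rot[13] = mMmNNnM$NnmnNMMNNnMNN
  rot[14] = MmNNnM$NnmnNMMNNnMNNm
  rot[15] = mNNnM$NnmnNMMNNnMNNmM
  rot[16] = NNnM$NnmnNMMNNnMNNmMm
  rot[17] = NnM$NnmnNMMNNnMNNmMmN
  rot[18] = nM$NnmnNMMNNnMNNmMmNN
  rot[19] = M$NnmnNMMNNnMNNmMmNNn
  rot[20] = $NnmnNMMNNnMNNmMmNNnM
Sorted (with $ < everything):
  sorted[0] = $NnmnNMMNNnMNNmMmNNnM  (last char: 'M')
  sorted[1] = M$NnmnNMMNNnMNNmMmNNn  (last char: 'n')
  sorted[2] = MMNNnMNNmMmNNnM$NnmnN  (last char: 'N')
  sorted[3] = MNNmMmNNnM$NnmnNMMNNn  (last char: 'n')
  sorted[4] = MNNnMNNmMmNNnM$NnmnNM  (last char: 'M')
  sorted[5] = MmNNnM$NnmnNMMNNnMNNm  (last char: 'm')
  sorted[6] = NMMNNnMNNmMmNNnM$Nnmn  (last char: 'n')
  sorted[7] = NNmMmNNnM$NnmnNMMNNnM  (last char: 'M')
  sorted[8] = NNnM$NnmnNMMNNnMNNmMm  (last char: 'm')
  sorted[9] = NNnMNNmMmNNnM$NnmnNMM  (last char: 'M')
  sorted[10] = NmMmNNnM$NnmnNMMNNnMN  (last char: 'N')
  sorted[11] = NnM$NnmnNMMNNnMNNmMmN  (last char: 'N')
  sorted[12] = NnMNNmMmNNnM$NnmnNMMN  (last char: 'N')
  sorted[13] = NnmnNMMNNnMNNmMmNNnM$  (last char: '$')
  sorted[14] = mMmNNnM$NnmnNMMNNnMNN  (last char: 'N')
  sorted[15] = mNNnM$NnmnNMMNNnMNNmM  (last char: 'M')
  sorted[16] = mnNMMNNnMNNmMmNNnM$Nn  (last char: 'n')
  sorted[17] = nM$NnmnNMMNNnMNNmMmNN  (last char: 'N')
  sorted[18] = nMNNmMmNNnM$NnmnNMMNN  (last char: 'N')
  sorted[19] = nNMMNNnMNNmMmNNnM$Nnm  (last char: 'm')
  sorted[20] = nmnNMMNNnMNNmMmNNnM$N  (last char: 'N')
Last column: MnNnMmnMmMNNN$NMnNNmN
Original string S is at sorted index 13

Answer: MnNnMmnMmMNNN$NMnNNmN
13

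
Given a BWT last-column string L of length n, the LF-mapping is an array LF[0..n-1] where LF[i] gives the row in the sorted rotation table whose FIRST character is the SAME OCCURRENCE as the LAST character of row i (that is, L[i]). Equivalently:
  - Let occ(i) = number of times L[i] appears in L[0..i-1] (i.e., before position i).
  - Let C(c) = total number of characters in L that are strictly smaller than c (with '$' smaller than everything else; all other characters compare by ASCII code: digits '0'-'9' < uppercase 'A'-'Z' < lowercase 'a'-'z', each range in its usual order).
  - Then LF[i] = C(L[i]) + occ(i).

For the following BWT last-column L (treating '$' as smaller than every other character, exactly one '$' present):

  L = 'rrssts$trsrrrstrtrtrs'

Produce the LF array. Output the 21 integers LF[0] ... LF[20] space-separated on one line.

Answer: 1 2 10 11 16 12 0 17 3 13 4 5 6 14 18 7 19 8 20 9 15

Derivation:
Char counts: '$':1, 'r':9, 's':6, 't':5
C (first-col start): C('$')=0, C('r')=1, C('s')=10, C('t')=16
L[0]='r': occ=0, LF[0]=C('r')+0=1+0=1
L[1]='r': occ=1, LF[1]=C('r')+1=1+1=2
L[2]='s': occ=0, LF[2]=C('s')+0=10+0=10
L[3]='s': occ=1, LF[3]=C('s')+1=10+1=11
L[4]='t': occ=0, LF[4]=C('t')+0=16+0=16
L[5]='s': occ=2, LF[5]=C('s')+2=10+2=12
L[6]='$': occ=0, LF[6]=C('$')+0=0+0=0
L[7]='t': occ=1, LF[7]=C('t')+1=16+1=17
L[8]='r': occ=2, LF[8]=C('r')+2=1+2=3
L[9]='s': occ=3, LF[9]=C('s')+3=10+3=13
L[10]='r': occ=3, LF[10]=C('r')+3=1+3=4
L[11]='r': occ=4, LF[11]=C('r')+4=1+4=5
L[12]='r': occ=5, LF[12]=C('r')+5=1+5=6
L[13]='s': occ=4, LF[13]=C('s')+4=10+4=14
L[14]='t': occ=2, LF[14]=C('t')+2=16+2=18
L[15]='r': occ=6, LF[15]=C('r')+6=1+6=7
L[16]='t': occ=3, LF[16]=C('t')+3=16+3=19
L[17]='r': occ=7, LF[17]=C('r')+7=1+7=8
L[18]='t': occ=4, LF[18]=C('t')+4=16+4=20
L[19]='r': occ=8, LF[19]=C('r')+8=1+8=9
L[20]='s': occ=5, LF[20]=C('s')+5=10+5=15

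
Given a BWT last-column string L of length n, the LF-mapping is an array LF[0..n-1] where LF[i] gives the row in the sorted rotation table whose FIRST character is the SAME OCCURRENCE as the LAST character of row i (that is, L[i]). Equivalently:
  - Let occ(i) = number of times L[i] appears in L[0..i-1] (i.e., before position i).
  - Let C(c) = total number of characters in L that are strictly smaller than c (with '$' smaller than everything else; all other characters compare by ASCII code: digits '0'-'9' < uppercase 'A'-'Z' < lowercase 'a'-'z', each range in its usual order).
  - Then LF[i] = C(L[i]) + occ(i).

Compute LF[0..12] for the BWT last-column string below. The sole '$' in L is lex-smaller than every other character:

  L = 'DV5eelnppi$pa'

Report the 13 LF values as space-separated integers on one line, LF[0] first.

Char counts: '$':1, '5':1, 'D':1, 'V':1, 'a':1, 'e':2, 'i':1, 'l':1, 'n':1, 'p':3
C (first-col start): C('$')=0, C('5')=1, C('D')=2, C('V')=3, C('a')=4, C('e')=5, C('i')=7, C('l')=8, C('n')=9, C('p')=10
L[0]='D': occ=0, LF[0]=C('D')+0=2+0=2
L[1]='V': occ=0, LF[1]=C('V')+0=3+0=3
L[2]='5': occ=0, LF[2]=C('5')+0=1+0=1
L[3]='e': occ=0, LF[3]=C('e')+0=5+0=5
L[4]='e': occ=1, LF[4]=C('e')+1=5+1=6
L[5]='l': occ=0, LF[5]=C('l')+0=8+0=8
L[6]='n': occ=0, LF[6]=C('n')+0=9+0=9
L[7]='p': occ=0, LF[7]=C('p')+0=10+0=10
L[8]='p': occ=1, LF[8]=C('p')+1=10+1=11
L[9]='i': occ=0, LF[9]=C('i')+0=7+0=7
L[10]='$': occ=0, LF[10]=C('$')+0=0+0=0
L[11]='p': occ=2, LF[11]=C('p')+2=10+2=12
L[12]='a': occ=0, LF[12]=C('a')+0=4+0=4

Answer: 2 3 1 5 6 8 9 10 11 7 0 12 4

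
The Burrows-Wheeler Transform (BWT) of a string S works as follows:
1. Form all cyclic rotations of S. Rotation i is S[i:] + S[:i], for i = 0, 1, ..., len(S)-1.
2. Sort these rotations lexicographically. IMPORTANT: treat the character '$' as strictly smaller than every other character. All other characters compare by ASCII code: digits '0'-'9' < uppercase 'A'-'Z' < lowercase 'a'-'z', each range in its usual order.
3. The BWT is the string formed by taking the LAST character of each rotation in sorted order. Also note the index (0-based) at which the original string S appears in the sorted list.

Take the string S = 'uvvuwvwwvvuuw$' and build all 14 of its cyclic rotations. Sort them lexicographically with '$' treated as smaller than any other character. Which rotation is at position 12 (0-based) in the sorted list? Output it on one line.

Answer: wvwwvvuuw$uvvu

Derivation:
All 14 rotations (rotation i = S[i:]+S[:i]):
  rot[0] = uvvuwvwwvvuuw$
  rot[1] = vvuwvwwvvuuw$u
  rot[2] = vuwvwwvvuuw$uv
  rot[3] = uwvwwvvuuw$uvv
  rot[4] = wvwwvvuuw$uvvu
  rot[5] = vwwvvuuw$uvvuw
  rot[6] = wwvvuuw$uvvuwv
  rot[7] = wvvuuw$uvvuwvw
  rot[8] = vvuuw$uvvuwvww
  rot[9] = vuuw$uvvuwvwwv
  rot[10] = uuw$uvvuwvwwvv
  rot[11] = uw$uvvuwvwwvvu
  rot[12] = w$uvvuwvwwvvuu
  rot[13] = $uvvuwvwwvvuuw
Sorted (with $ < everything):
  sorted[0] = $uvvuwvwwvvuuw
  sorted[1] = uuw$uvvuwvwwvv
  sorted[2] = uvvuwvwwvvuuw$
  sorted[3] = uw$uvvuwvwwvvu
  sorted[4] = uwvwwvvuuw$uvv
  sorted[5] = vuuw$uvvuwvwwv
  sorted[6] = vuwvwwvvuuw$uv
  sorted[7] = vvuuw$uvvuwvww
  sorted[8] = vvuwvwwvvuuw$u
  sorted[9] = vwwvvuuw$uvvuw
  sorted[10] = w$uvvuwvwwvvuu
  sorted[11] = wvvuuw$uvvuwvw
  sorted[12] = wvwwvvuuw$uvvu
  sorted[13] = wwvvuuw$uvvuwv
sorted[12] = wvwwvvuuw$uvvu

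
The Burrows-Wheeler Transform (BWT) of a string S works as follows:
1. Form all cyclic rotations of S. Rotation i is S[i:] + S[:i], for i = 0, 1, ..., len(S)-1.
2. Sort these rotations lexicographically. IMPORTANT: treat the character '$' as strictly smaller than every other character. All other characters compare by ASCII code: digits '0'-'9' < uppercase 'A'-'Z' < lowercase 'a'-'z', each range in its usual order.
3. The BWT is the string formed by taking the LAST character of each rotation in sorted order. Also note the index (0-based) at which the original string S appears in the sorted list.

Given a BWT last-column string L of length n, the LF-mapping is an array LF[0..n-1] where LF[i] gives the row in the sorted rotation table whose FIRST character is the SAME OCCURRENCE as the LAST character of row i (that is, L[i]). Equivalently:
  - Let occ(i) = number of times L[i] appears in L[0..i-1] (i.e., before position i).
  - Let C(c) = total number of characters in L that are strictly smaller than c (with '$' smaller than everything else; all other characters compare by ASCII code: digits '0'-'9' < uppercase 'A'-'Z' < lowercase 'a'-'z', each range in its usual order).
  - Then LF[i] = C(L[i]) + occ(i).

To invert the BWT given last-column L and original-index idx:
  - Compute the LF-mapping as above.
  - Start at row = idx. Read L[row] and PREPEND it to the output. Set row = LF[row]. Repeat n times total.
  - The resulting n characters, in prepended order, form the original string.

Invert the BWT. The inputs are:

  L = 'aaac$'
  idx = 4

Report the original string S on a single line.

LF mapping: 1 2 3 4 0
Walk LF starting at row 4, prepending L[row]:
  step 1: row=4, L[4]='$', prepend. Next row=LF[4]=0
  step 2: row=0, L[0]='a', prepend. Next row=LF[0]=1
  step 3: row=1, L[1]='a', prepend. Next row=LF[1]=2
  step 4: row=2, L[2]='a', prepend. Next row=LF[2]=3
  step 5: row=3, L[3]='c', prepend. Next row=LF[3]=4
Reversed output: caaa$

Answer: caaa$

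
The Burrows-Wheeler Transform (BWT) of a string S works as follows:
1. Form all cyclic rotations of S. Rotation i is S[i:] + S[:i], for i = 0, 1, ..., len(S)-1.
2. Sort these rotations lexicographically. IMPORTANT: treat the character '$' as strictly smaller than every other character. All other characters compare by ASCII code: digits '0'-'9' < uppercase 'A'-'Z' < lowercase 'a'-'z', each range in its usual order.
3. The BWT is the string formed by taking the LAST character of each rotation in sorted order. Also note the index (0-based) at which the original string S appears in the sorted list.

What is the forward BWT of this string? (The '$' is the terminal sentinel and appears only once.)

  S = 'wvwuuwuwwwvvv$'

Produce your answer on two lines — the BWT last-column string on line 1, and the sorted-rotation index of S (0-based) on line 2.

All 14 rotations (rotation i = S[i:]+S[:i]):
  rot[0] = wvwuuwuwwwvvv$
  rot[1] = vwuuwuwwwvvv$w
  rot[2] = wuuwuwwwvvv$wv
  rot[3] = uuwuwwwvvv$wvw
  rot[4] = uwuwwwvvv$wvwu
  rot[5] = wuwwwvvv$wvwuu
  rot[6] = uwwwvvv$wvwuuw
  rot[7] = wwwvvv$wvwuuwu
  rot[8] = wwvvv$wvwuuwuw
  rot[9] = wvvv$wvwuuwuww
  rot[10] = vvv$wvwuuwuwww
  rot[11] = vv$wvwuuwuwwwv
  rot[12] = v$wvwuuwuwwwvv
  rot[13] = $wvwuuwuwwwvvv
Sorted (with $ < everything):
  sorted[0] = $wvwuuwuwwwvvv  (last char: 'v')
  sorted[1] = uuwuwwwvvv$wvw  (last char: 'w')
  sorted[2] = uwuwwwvvv$wvwu  (last char: 'u')
  sorted[3] = uwwwvvv$wvwuuw  (last char: 'w')
  sorted[4] = v$wvwuuwuwwwvv  (last char: 'v')
  sorted[5] = vv$wvwuuwuwwwv  (last char: 'v')
  sorted[6] = vvv$wvwuuwuwww  (last char: 'w')
  sorted[7] = vwuuwuwwwvvv$w  (last char: 'w')
  sorted[8] = wuuwuwwwvvv$wv  (last char: 'v')
  sorted[9] = wuwwwvvv$wvwuu  (last char: 'u')
  sorted[10] = wvvv$wvwuuwuww  (last char: 'w')
  sorted[11] = wvwuuwuwwwvvv$  (last char: '$')
  sorted[12] = wwvvv$wvwuuwuw  (last char: 'w')
  sorted[13] = wwwvvv$wvwuuwu  (last char: 'u')
Last column: vwuwvvwwvuw$wu
Original string S is at sorted index 11

Answer: vwuwvvwwvuw$wu
11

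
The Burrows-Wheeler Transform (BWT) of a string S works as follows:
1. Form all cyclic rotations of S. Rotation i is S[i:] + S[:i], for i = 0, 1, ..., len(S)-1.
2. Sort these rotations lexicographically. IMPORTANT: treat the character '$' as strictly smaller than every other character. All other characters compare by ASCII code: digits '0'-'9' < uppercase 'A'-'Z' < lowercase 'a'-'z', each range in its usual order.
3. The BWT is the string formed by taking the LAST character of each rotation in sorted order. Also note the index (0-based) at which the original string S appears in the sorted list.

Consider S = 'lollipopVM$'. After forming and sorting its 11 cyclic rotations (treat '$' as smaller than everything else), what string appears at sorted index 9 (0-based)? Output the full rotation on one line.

All 11 rotations (rotation i = S[i:]+S[:i]):
  rot[0] = lollipopVM$
  rot[1] = ollipopVM$l
  rot[2] = llipopVM$lo
  rot[3] = lipopVM$lol
  rot[4] = ipopVM$loll
  rot[5] = popVM$lolli
  rot[6] = opVM$lollip
  rot[7] = pVM$lollipo
  rot[8] = VM$lollipop
  rot[9] = M$lollipopV
  rot[10] = $lollipopVM
Sorted (with $ < everything):
  sorted[0] = $lollipopVM
  sorted[1] = M$lollipopV
  sorted[2] = VM$lollipop
  sorted[3] = ipopVM$loll
  sorted[4] = lipopVM$lol
  sorted[5] = llipopVM$lo
  sorted[6] = lollipopVM$
  sorted[7] = ollipopVM$l
  sorted[8] = opVM$lollip
  sorted[9] = pVM$lollipo
  sorted[10] = popVM$lolli
sorted[9] = pVM$lollipo

Answer: pVM$lollipo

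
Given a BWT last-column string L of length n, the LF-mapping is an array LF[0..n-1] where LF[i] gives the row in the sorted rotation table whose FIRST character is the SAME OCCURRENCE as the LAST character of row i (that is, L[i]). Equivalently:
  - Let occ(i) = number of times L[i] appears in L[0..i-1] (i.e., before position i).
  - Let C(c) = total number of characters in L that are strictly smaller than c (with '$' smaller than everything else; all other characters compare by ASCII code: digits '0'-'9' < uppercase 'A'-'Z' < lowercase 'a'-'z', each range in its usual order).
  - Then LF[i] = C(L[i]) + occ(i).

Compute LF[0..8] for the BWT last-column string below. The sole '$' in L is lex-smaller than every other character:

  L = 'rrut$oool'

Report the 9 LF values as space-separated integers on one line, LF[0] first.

Answer: 5 6 8 7 0 2 3 4 1

Derivation:
Char counts: '$':1, 'l':1, 'o':3, 'r':2, 't':1, 'u':1
C (first-col start): C('$')=0, C('l')=1, C('o')=2, C('r')=5, C('t')=7, C('u')=8
L[0]='r': occ=0, LF[0]=C('r')+0=5+0=5
L[1]='r': occ=1, LF[1]=C('r')+1=5+1=6
L[2]='u': occ=0, LF[2]=C('u')+0=8+0=8
L[3]='t': occ=0, LF[3]=C('t')+0=7+0=7
L[4]='$': occ=0, LF[4]=C('$')+0=0+0=0
L[5]='o': occ=0, LF[5]=C('o')+0=2+0=2
L[6]='o': occ=1, LF[6]=C('o')+1=2+1=3
L[7]='o': occ=2, LF[7]=C('o')+2=2+2=4
L[8]='l': occ=0, LF[8]=C('l')+0=1+0=1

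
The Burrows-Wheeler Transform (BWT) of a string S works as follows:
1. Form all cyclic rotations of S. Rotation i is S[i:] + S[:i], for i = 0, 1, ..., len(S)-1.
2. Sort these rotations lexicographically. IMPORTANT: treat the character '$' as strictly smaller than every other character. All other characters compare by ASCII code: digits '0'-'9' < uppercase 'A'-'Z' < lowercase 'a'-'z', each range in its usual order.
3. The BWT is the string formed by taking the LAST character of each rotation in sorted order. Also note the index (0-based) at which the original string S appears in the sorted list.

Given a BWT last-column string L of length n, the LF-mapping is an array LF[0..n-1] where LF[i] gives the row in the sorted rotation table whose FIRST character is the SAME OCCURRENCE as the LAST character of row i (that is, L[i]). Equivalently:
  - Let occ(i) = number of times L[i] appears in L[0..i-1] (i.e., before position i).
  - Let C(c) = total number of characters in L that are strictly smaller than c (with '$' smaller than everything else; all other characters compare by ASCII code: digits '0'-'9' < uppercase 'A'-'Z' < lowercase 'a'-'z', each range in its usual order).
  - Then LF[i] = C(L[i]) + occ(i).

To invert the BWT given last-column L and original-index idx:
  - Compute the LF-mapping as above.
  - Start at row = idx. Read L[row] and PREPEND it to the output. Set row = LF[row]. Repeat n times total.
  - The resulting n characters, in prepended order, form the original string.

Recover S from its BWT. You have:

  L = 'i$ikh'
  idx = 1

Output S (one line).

LF mapping: 2 0 3 4 1
Walk LF starting at row 1, prepending L[row]:
  step 1: row=1, L[1]='$', prepend. Next row=LF[1]=0
  step 2: row=0, L[0]='i', prepend. Next row=LF[0]=2
  step 3: row=2, L[2]='i', prepend. Next row=LF[2]=3
  step 4: row=3, L[3]='k', prepend. Next row=LF[3]=4
  step 5: row=4, L[4]='h', prepend. Next row=LF[4]=1
Reversed output: hkii$

Answer: hkii$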